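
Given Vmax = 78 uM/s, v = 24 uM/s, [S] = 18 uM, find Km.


Km = [S] * (Vmax - v) / v
Km = 18 * (78 - 24) / 24
Km = 40.5 uM

40.5 uM


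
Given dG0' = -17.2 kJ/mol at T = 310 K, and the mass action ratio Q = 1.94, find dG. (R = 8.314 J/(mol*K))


dG = dG0' + RT * ln(Q) / 1000
dG = -17.2 + 8.314 * 310 * ln(1.94) / 1000
dG = -15.492 kJ/mol

-15.492 kJ/mol


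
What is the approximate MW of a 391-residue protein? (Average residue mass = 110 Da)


MW = n_residues * 110 Da
MW = 391 * 110
MW = 43010 Da

43010 Da


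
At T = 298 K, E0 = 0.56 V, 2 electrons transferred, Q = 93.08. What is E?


E = E0 - (RT/nF) * ln(Q)
E = 0.56 - (8.314 * 298 / (2 * 96485)) * ln(93.08)
E = 0.5018 V

0.5018 V


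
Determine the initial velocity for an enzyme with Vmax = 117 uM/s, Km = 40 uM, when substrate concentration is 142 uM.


v = Vmax * [S] / (Km + [S])
v = 117 * 142 / (40 + 142)
v = 91.2857 uM/s

91.2857 uM/s


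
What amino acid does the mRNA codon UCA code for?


Standard genetic code lookup.
Codon UCA -> Ser

Ser


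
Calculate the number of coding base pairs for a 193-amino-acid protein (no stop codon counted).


Each amino acid = 1 codon = 3 bp
bp = 193 * 3 = 579 bp

579 bp


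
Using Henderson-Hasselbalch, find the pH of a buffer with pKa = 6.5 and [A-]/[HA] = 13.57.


pH = pKa + log10([A-]/[HA])
pH = 6.5 + log10(13.57)
pH = 7.6326

7.6326


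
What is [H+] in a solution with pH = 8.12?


[H+] = 10^(-pH)
[H+] = 10^(-8.12)
[H+] = 7.586e-09 M

7.586e-09 M


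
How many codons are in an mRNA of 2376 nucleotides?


codons = nucleotides / 3
codons = 2376 / 3 = 792

792


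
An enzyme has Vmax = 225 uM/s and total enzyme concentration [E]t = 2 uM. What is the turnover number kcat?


kcat = Vmax / [E]t
kcat = 225 / 2
kcat = 112.5 s^-1

112.5 s^-1


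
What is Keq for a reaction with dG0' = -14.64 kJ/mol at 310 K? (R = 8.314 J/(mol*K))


Keq = exp(-dG0 * 1000 / (R * T))
Keq = exp(-(-14.64) * 1000 / (8.314 * 310))
Keq = 293.03

293.03


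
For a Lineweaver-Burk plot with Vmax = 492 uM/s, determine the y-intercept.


y-intercept = 1/Vmax
= 1/492
= 0.002 s/uM

0.002 s/uM


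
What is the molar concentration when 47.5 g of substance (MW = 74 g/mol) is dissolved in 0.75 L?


C = (mass / MW) / volume
C = (47.5 / 74) / 0.75
C = 0.8559 M

0.8559 M


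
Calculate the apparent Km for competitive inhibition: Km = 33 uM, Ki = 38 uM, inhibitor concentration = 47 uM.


Km_app = Km * (1 + [I]/Ki)
Km_app = 33 * (1 + 47/38)
Km_app = 73.8158 uM

73.8158 uM


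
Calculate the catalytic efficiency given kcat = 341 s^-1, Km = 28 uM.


Catalytic efficiency = kcat / Km
= 341 / 28
= 12.1786 uM^-1*s^-1

12.1786 uM^-1*s^-1


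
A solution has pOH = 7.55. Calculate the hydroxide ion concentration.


[OH-] = 10^(-pOH)
[OH-] = 10^(-7.55)
[OH-] = 2.818e-08 M

2.818e-08 M


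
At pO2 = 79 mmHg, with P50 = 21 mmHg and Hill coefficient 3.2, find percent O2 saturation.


Y = pO2^n / (P50^n + pO2^n)
Y = 79^3.2 / (21^3.2 + 79^3.2)
Y = 98.58%

98.58%


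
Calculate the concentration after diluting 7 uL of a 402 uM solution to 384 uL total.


C2 = C1 * V1 / V2
C2 = 402 * 7 / 384
C2 = 7.3281 uM

7.3281 uM


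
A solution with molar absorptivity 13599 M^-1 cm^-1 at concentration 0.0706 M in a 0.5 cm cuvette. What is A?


A = epsilon * c * l
A = 13599 * 0.0706 * 0.5
A = 480.0447

480.0447


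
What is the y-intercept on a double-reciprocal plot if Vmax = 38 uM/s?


y-intercept = 1/Vmax
= 1/38
= 0.0263 s/uM

0.0263 s/uM


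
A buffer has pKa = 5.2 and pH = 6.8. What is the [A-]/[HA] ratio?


[A-]/[HA] = 10^(pH - pKa)
= 10^(6.8 - 5.2)
= 39.8107

39.8107


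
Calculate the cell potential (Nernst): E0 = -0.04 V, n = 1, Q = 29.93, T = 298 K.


E = E0 - (RT/nF) * ln(Q)
E = -0.04 - (8.314 * 298 / (1 * 96485)) * ln(29.93)
E = -0.1273 V

-0.1273 V


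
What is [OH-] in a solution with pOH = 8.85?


[OH-] = 10^(-pOH)
[OH-] = 10^(-8.85)
[OH-] = 1.413e-09 M

1.413e-09 M


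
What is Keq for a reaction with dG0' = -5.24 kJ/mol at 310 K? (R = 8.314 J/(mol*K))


Keq = exp(-dG0 * 1000 / (R * T))
Keq = exp(-(-5.24) * 1000 / (8.314 * 310))
Keq = 7.6378

7.6378


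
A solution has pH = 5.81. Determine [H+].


[H+] = 10^(-pH)
[H+] = 10^(-5.81)
[H+] = 1.549e-06 M

1.549e-06 M


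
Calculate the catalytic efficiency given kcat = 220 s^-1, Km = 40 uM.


Catalytic efficiency = kcat / Km
= 220 / 40
= 5.5 uM^-1*s^-1

5.5 uM^-1*s^-1


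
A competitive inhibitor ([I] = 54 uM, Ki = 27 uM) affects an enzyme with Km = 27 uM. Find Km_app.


Km_app = Km * (1 + [I]/Ki)
Km_app = 27 * (1 + 54/27)
Km_app = 81.0 uM

81.0 uM


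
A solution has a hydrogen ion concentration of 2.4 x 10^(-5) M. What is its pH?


pH = -log10([H+])
pH = -log10(2.4 x 10^(-5))
pH = 4.6198

4.6198


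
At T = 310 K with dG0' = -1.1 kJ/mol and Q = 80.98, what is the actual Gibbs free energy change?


dG = dG0' + RT * ln(Q) / 1000
dG = -1.1 + 8.314 * 310 * ln(80.98) / 1000
dG = 10.2254 kJ/mol

10.2254 kJ/mol


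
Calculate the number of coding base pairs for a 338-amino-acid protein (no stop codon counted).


Each amino acid = 1 codon = 3 bp
bp = 338 * 3 = 1014 bp

1014 bp


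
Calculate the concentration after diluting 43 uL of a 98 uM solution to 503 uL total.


C2 = C1 * V1 / V2
C2 = 98 * 43 / 503
C2 = 8.3777 uM

8.3777 uM


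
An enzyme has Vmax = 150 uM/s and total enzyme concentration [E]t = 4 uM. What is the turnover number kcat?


kcat = Vmax / [E]t
kcat = 150 / 4
kcat = 37.5 s^-1

37.5 s^-1


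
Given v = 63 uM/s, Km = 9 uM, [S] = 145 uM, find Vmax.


Vmax = v * (Km + [S]) / [S]
Vmax = 63 * (9 + 145) / 145
Vmax = 66.9103 uM/s

66.9103 uM/s


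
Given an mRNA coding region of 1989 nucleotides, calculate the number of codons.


codons = nucleotides / 3
codons = 1989 / 3 = 663

663


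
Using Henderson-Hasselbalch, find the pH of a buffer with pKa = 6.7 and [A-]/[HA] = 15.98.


pH = pKa + log10([A-]/[HA])
pH = 6.7 + log10(15.98)
pH = 7.9036

7.9036


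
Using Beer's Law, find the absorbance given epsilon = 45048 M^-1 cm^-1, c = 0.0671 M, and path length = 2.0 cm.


A = epsilon * c * l
A = 45048 * 0.0671 * 2.0
A = 6045.4416

6045.4416


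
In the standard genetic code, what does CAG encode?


Standard genetic code lookup.
Codon CAG -> Gln

Gln


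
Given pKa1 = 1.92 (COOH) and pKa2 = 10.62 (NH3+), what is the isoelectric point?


pI = (pKa1 + pKa2) / 2
pI = (1.92 + 10.62) / 2
pI = 6.27

6.27


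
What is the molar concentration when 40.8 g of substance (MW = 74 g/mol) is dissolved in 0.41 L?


C = (mass / MW) / volume
C = (40.8 / 74) / 0.41
C = 1.3448 M

1.3448 M


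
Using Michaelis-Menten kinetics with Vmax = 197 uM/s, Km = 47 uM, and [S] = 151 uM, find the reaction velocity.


v = Vmax * [S] / (Km + [S])
v = 197 * 151 / (47 + 151)
v = 150.2374 uM/s

150.2374 uM/s


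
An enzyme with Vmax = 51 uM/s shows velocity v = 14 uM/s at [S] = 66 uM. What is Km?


Km = [S] * (Vmax - v) / v
Km = 66 * (51 - 14) / 14
Km = 174.4286 uM

174.4286 uM


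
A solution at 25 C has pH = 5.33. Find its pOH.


pOH = 14 - pH
pOH = 14 - 5.33
pOH = 8.67

8.67


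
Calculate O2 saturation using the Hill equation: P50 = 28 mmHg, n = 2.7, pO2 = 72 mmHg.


Y = pO2^n / (P50^n + pO2^n)
Y = 72^2.7 / (28^2.7 + 72^2.7)
Y = 92.76%

92.76%


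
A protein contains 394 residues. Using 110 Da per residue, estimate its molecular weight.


MW = n_residues * 110 Da
MW = 394 * 110
MW = 43340 Da

43340 Da


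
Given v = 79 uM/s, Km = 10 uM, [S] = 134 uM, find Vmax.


Vmax = v * (Km + [S]) / [S]
Vmax = 79 * (10 + 134) / 134
Vmax = 84.8955 uM/s

84.8955 uM/s


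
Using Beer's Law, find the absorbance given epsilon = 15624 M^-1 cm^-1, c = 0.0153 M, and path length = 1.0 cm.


A = epsilon * c * l
A = 15624 * 0.0153 * 1.0
A = 239.0472

239.0472


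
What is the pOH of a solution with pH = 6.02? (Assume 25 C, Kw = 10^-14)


pOH = 14 - pH
pOH = 14 - 6.02
pOH = 7.98

7.98


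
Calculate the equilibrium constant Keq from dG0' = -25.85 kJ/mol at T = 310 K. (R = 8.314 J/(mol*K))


Keq = exp(-dG0 * 1000 / (R * T))
Keq = exp(-(-25.85) * 1000 / (8.314 * 310))
Keq = 22690.93

22690.93


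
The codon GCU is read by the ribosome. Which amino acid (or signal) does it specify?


Standard genetic code lookup.
Codon GCU -> Ala

Ala


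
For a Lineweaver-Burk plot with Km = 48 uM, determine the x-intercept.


x-intercept = -1/Km
= -1/48
= -0.0208 1/uM

-0.0208 1/uM


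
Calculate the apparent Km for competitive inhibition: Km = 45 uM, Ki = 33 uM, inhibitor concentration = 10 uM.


Km_app = Km * (1 + [I]/Ki)
Km_app = 45 * (1 + 10/33)
Km_app = 58.6364 uM

58.6364 uM


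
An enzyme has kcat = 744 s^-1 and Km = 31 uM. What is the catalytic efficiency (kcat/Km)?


Catalytic efficiency = kcat / Km
= 744 / 31
= 24.0 uM^-1*s^-1

24.0 uM^-1*s^-1


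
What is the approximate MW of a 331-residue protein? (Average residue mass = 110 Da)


MW = n_residues * 110 Da
MW = 331 * 110
MW = 36410 Da

36410 Da


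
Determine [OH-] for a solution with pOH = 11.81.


[OH-] = 10^(-pOH)
[OH-] = 10^(-11.81)
[OH-] = 1.549e-12 M

1.549e-12 M


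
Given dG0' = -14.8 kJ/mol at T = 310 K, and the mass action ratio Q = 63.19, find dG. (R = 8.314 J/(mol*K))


dG = dG0' + RT * ln(Q) / 1000
dG = -14.8 + 8.314 * 310 * ln(63.19) / 1000
dG = -4.114 kJ/mol

-4.114 kJ/mol


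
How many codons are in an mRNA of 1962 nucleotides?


codons = nucleotides / 3
codons = 1962 / 3 = 654

654


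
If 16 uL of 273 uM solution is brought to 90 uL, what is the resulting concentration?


C2 = C1 * V1 / V2
C2 = 273 * 16 / 90
C2 = 48.5333 uM

48.5333 uM


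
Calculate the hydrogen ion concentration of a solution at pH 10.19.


[H+] = 10^(-pH)
[H+] = 10^(-10.19)
[H+] = 6.457e-11 M

6.457e-11 M


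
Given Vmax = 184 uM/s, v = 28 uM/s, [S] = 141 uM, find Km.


Km = [S] * (Vmax - v) / v
Km = 141 * (184 - 28) / 28
Km = 785.5714 uM

785.5714 uM


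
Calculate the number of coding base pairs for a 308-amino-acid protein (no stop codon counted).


Each amino acid = 1 codon = 3 bp
bp = 308 * 3 = 924 bp

924 bp


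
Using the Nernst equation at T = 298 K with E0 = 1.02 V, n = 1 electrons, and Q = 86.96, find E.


E = E0 - (RT/nF) * ln(Q)
E = 1.02 - (8.314 * 298 / (1 * 96485)) * ln(86.96)
E = 0.9053 V

0.9053 V


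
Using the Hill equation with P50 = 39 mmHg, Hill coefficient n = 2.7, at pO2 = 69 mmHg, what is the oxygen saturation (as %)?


Y = pO2^n / (P50^n + pO2^n)
Y = 69^2.7 / (39^2.7 + 69^2.7)
Y = 82.35%

82.35%


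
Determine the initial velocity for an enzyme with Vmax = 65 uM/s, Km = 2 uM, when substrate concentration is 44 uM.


v = Vmax * [S] / (Km + [S])
v = 65 * 44 / (2 + 44)
v = 62.1739 uM/s

62.1739 uM/s


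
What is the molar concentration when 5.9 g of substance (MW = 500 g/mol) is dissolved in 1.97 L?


C = (mass / MW) / volume
C = (5.9 / 500) / 1.97
C = 0.006 M

0.006 M


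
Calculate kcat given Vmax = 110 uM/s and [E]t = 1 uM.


kcat = Vmax / [E]t
kcat = 110 / 1
kcat = 110.0 s^-1

110.0 s^-1


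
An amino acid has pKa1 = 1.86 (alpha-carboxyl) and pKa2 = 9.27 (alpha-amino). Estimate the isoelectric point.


pI = (pKa1 + pKa2) / 2
pI = (1.86 + 9.27) / 2
pI = 5.565

5.565


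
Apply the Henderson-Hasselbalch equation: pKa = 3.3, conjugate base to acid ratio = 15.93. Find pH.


pH = pKa + log10([A-]/[HA])
pH = 3.3 + log10(15.93)
pH = 4.5022

4.5022


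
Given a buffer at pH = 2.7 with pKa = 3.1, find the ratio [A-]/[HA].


[A-]/[HA] = 10^(pH - pKa)
= 10^(2.7 - 3.1)
= 0.3981

0.3981


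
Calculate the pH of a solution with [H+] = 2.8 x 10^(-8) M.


pH = -log10([H+])
pH = -log10(2.8 x 10^(-8))
pH = 7.5528

7.5528


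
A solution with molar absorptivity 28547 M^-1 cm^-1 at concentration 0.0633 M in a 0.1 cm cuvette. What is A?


A = epsilon * c * l
A = 28547 * 0.0633 * 0.1
A = 180.7025

180.7025


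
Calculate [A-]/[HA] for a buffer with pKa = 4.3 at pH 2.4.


[A-]/[HA] = 10^(pH - pKa)
= 10^(2.4 - 4.3)
= 0.0126

0.0126


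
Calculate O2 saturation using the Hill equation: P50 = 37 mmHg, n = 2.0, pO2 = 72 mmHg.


Y = pO2^n / (P50^n + pO2^n)
Y = 72^2.0 / (37^2.0 + 72^2.0)
Y = 79.11%

79.11%


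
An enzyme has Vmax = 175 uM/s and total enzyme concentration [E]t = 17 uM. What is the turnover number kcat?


kcat = Vmax / [E]t
kcat = 175 / 17
kcat = 10.2941 s^-1

10.2941 s^-1


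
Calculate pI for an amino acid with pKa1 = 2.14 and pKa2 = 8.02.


pI = (pKa1 + pKa2) / 2
pI = (2.14 + 8.02) / 2
pI = 5.08

5.08


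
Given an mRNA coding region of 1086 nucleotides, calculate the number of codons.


codons = nucleotides / 3
codons = 1086 / 3 = 362

362


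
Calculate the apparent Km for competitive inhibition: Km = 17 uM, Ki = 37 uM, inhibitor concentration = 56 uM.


Km_app = Km * (1 + [I]/Ki)
Km_app = 17 * (1 + 56/37)
Km_app = 42.7297 uM

42.7297 uM


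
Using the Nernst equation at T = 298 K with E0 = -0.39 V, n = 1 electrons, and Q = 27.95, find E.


E = E0 - (RT/nF) * ln(Q)
E = -0.39 - (8.314 * 298 / (1 * 96485)) * ln(27.95)
E = -0.4755 V

-0.4755 V


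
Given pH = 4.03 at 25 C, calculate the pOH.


pOH = 14 - pH
pOH = 14 - 4.03
pOH = 9.97

9.97


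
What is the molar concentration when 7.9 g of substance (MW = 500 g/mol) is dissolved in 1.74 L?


C = (mass / MW) / volume
C = (7.9 / 500) / 1.74
C = 0.0091 M

0.0091 M


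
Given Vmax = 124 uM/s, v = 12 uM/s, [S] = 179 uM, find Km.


Km = [S] * (Vmax - v) / v
Km = 179 * (124 - 12) / 12
Km = 1670.6667 uM

1670.6667 uM


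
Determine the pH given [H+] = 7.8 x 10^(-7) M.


pH = -log10([H+])
pH = -log10(7.8 x 10^(-7))
pH = 6.1079

6.1079


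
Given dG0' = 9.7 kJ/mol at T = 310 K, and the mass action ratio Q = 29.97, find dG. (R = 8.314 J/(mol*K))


dG = dG0' + RT * ln(Q) / 1000
dG = 9.7 + 8.314 * 310 * ln(29.97) / 1000
dG = 18.4635 kJ/mol

18.4635 kJ/mol


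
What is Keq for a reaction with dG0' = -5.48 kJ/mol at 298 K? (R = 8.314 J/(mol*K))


Keq = exp(-dG0 * 1000 / (R * T))
Keq = exp(-(-5.48) * 1000 / (8.314 * 298))
Keq = 9.1325

9.1325


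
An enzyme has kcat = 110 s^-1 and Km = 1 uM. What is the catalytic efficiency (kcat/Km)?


Catalytic efficiency = kcat / Km
= 110 / 1
= 110.0 uM^-1*s^-1

110.0 uM^-1*s^-1


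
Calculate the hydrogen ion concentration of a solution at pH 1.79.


[H+] = 10^(-pH)
[H+] = 10^(-1.79)
[H+] = 0.0162 M

0.0162 M


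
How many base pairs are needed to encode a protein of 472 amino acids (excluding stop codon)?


Each amino acid = 1 codon = 3 bp
bp = 472 * 3 = 1416 bp

1416 bp


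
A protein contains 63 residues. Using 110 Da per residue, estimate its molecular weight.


MW = n_residues * 110 Da
MW = 63 * 110
MW = 6930 Da

6930 Da


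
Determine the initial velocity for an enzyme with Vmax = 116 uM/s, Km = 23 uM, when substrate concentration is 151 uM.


v = Vmax * [S] / (Km + [S])
v = 116 * 151 / (23 + 151)
v = 100.6667 uM/s

100.6667 uM/s


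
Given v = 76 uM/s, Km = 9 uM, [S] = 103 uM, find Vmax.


Vmax = v * (Km + [S]) / [S]
Vmax = 76 * (9 + 103) / 103
Vmax = 82.6408 uM/s

82.6408 uM/s


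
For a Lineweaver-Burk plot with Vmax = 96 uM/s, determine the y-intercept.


y-intercept = 1/Vmax
= 1/96
= 0.0104 s/uM

0.0104 s/uM


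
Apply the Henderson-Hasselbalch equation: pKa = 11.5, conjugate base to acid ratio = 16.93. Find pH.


pH = pKa + log10([A-]/[HA])
pH = 11.5 + log10(16.93)
pH = 12.7287

12.7287


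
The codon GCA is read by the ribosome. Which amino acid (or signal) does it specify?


Standard genetic code lookup.
Codon GCA -> Ala

Ala


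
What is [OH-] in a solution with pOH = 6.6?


[OH-] = 10^(-pOH)
[OH-] = 10^(-6.6)
[OH-] = 2.512e-07 M

2.512e-07 M


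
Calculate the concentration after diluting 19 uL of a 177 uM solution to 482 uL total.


C2 = C1 * V1 / V2
C2 = 177 * 19 / 482
C2 = 6.9772 uM

6.9772 uM


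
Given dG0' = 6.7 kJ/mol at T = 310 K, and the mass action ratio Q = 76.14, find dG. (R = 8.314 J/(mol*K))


dG = dG0' + RT * ln(Q) / 1000
dG = 6.7 + 8.314 * 310 * ln(76.14) / 1000
dG = 17.8665 kJ/mol

17.8665 kJ/mol


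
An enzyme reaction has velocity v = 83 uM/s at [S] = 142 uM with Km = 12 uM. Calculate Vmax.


Vmax = v * (Km + [S]) / [S]
Vmax = 83 * (12 + 142) / 142
Vmax = 90.0141 uM/s

90.0141 uM/s


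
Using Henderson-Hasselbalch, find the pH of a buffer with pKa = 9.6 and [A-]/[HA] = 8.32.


pH = pKa + log10([A-]/[HA])
pH = 9.6 + log10(8.32)
pH = 10.5201

10.5201


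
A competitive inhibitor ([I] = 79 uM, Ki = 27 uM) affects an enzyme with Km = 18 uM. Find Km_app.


Km_app = Km * (1 + [I]/Ki)
Km_app = 18 * (1 + 79/27)
Km_app = 70.6667 uM

70.6667 uM


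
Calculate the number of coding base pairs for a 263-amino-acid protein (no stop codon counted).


Each amino acid = 1 codon = 3 bp
bp = 263 * 3 = 789 bp

789 bp


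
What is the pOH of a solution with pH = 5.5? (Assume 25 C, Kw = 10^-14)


pOH = 14 - pH
pOH = 14 - 5.5
pOH = 8.5

8.5


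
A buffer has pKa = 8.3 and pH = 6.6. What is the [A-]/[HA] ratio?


[A-]/[HA] = 10^(pH - pKa)
= 10^(6.6 - 8.3)
= 0.02

0.02


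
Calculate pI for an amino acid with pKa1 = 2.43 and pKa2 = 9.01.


pI = (pKa1 + pKa2) / 2
pI = (2.43 + 9.01) / 2
pI = 5.72

5.72


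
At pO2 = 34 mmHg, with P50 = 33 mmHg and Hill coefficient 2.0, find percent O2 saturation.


Y = pO2^n / (P50^n + pO2^n)
Y = 34^2.0 / (33^2.0 + 34^2.0)
Y = 51.49%

51.49%


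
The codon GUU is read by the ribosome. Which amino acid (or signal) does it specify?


Standard genetic code lookup.
Codon GUU -> Val

Val


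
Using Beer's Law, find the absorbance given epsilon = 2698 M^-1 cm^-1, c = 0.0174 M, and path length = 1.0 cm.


A = epsilon * c * l
A = 2698 * 0.0174 * 1.0
A = 46.9452

46.9452


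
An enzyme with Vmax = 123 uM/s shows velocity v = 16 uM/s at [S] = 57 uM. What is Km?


Km = [S] * (Vmax - v) / v
Km = 57 * (123 - 16) / 16
Km = 381.1875 uM

381.1875 uM


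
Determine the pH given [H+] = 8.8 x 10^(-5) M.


pH = -log10([H+])
pH = -log10(8.8 x 10^(-5))
pH = 4.0555

4.0555


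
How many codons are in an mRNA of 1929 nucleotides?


codons = nucleotides / 3
codons = 1929 / 3 = 643

643


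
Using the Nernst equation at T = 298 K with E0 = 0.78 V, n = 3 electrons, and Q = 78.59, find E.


E = E0 - (RT/nF) * ln(Q)
E = 0.78 - (8.314 * 298 / (3 * 96485)) * ln(78.59)
E = 0.7426 V

0.7426 V


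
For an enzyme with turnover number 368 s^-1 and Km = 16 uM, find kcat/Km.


Catalytic efficiency = kcat / Km
= 368 / 16
= 23.0 uM^-1*s^-1

23.0 uM^-1*s^-1


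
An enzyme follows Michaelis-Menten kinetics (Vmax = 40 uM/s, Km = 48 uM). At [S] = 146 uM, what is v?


v = Vmax * [S] / (Km + [S])
v = 40 * 146 / (48 + 146)
v = 30.1031 uM/s

30.1031 uM/s


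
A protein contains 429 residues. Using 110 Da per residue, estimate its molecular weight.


MW = n_residues * 110 Da
MW = 429 * 110
MW = 47190 Da

47190 Da


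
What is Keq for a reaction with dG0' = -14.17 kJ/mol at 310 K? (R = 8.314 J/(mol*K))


Keq = exp(-dG0 * 1000 / (R * T))
Keq = exp(-(-14.17) * 1000 / (8.314 * 310))
Keq = 244.1826

244.1826


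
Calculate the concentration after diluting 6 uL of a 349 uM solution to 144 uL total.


C2 = C1 * V1 / V2
C2 = 349 * 6 / 144
C2 = 14.5417 uM

14.5417 uM


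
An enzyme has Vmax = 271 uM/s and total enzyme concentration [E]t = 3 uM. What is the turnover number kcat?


kcat = Vmax / [E]t
kcat = 271 / 3
kcat = 90.3333 s^-1

90.3333 s^-1


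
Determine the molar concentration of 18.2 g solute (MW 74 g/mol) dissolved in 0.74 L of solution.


C = (mass / MW) / volume
C = (18.2 / 74) / 0.74
C = 0.3324 M

0.3324 M


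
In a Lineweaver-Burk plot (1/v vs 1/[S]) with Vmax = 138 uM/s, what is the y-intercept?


y-intercept = 1/Vmax
= 1/138
= 0.0072 s/uM

0.0072 s/uM


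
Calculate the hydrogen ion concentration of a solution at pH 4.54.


[H+] = 10^(-pH)
[H+] = 10^(-4.54)
[H+] = 2.884e-05 M

2.884e-05 M


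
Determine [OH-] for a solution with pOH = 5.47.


[OH-] = 10^(-pOH)
[OH-] = 10^(-5.47)
[OH-] = 3.388e-06 M

3.388e-06 M


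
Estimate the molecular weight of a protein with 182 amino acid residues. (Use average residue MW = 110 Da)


MW = n_residues * 110 Da
MW = 182 * 110
MW = 20020 Da

20020 Da


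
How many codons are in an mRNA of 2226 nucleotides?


codons = nucleotides / 3
codons = 2226 / 3 = 742

742


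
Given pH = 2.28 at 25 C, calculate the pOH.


pOH = 14 - pH
pOH = 14 - 2.28
pOH = 11.72

11.72


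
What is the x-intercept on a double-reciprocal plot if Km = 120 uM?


x-intercept = -1/Km
= -1/120
= -0.0083 1/uM

-0.0083 1/uM


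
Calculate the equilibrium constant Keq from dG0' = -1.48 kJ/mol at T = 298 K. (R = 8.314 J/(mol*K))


Keq = exp(-dG0 * 1000 / (R * T))
Keq = exp(-(-1.48) * 1000 / (8.314 * 298))
Keq = 1.8173

1.8173


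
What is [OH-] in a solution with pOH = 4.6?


[OH-] = 10^(-pOH)
[OH-] = 10^(-4.6)
[OH-] = 2.512e-05 M

2.512e-05 M


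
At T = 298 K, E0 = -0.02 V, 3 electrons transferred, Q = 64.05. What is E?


E = E0 - (RT/nF) * ln(Q)
E = -0.02 - (8.314 * 298 / (3 * 96485)) * ln(64.05)
E = -0.0556 V

-0.0556 V


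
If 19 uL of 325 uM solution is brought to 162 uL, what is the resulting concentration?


C2 = C1 * V1 / V2
C2 = 325 * 19 / 162
C2 = 38.1173 uM

38.1173 uM


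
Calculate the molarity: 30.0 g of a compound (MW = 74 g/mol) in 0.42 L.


C = (mass / MW) / volume
C = (30.0 / 74) / 0.42
C = 0.9653 M

0.9653 M


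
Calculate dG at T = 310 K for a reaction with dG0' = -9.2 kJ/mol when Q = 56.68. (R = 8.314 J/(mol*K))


dG = dG0' + RT * ln(Q) / 1000
dG = -9.2 + 8.314 * 310 * ln(56.68) / 1000
dG = 1.2058 kJ/mol

1.2058 kJ/mol


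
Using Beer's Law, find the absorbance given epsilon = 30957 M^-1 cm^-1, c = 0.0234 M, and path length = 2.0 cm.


A = epsilon * c * l
A = 30957 * 0.0234 * 2.0
A = 1448.7876

1448.7876


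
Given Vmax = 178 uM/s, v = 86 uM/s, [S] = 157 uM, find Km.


Km = [S] * (Vmax - v) / v
Km = 157 * (178 - 86) / 86
Km = 167.9535 uM

167.9535 uM


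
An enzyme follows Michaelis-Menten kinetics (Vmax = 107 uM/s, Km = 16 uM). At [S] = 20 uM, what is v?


v = Vmax * [S] / (Km + [S])
v = 107 * 20 / (16 + 20)
v = 59.4444 uM/s

59.4444 uM/s


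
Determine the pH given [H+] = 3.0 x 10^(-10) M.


pH = -log10([H+])
pH = -log10(3.0 x 10^(-10))
pH = 9.5229

9.5229


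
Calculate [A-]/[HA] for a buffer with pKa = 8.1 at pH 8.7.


[A-]/[HA] = 10^(pH - pKa)
= 10^(8.7 - 8.1)
= 3.9811

3.9811


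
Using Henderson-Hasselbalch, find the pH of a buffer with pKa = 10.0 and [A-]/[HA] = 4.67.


pH = pKa + log10([A-]/[HA])
pH = 10.0 + log10(4.67)
pH = 10.6693

10.6693


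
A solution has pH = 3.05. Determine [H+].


[H+] = 10^(-pH)
[H+] = 10^(-3.05)
[H+] = 8.913e-04 M

8.913e-04 M


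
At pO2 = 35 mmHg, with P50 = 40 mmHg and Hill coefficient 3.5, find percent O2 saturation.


Y = pO2^n / (P50^n + pO2^n)
Y = 35^3.5 / (40^3.5 + 35^3.5)
Y = 38.52%

38.52%


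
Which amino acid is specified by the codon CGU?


Standard genetic code lookup.
Codon CGU -> Arg

Arg


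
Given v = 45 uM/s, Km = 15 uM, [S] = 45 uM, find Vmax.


Vmax = v * (Km + [S]) / [S]
Vmax = 45 * (15 + 45) / 45
Vmax = 60.0 uM/s

60.0 uM/s


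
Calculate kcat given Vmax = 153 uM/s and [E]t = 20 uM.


kcat = Vmax / [E]t
kcat = 153 / 20
kcat = 7.65 s^-1

7.65 s^-1


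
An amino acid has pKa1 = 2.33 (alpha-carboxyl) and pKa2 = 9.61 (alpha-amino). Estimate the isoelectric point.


pI = (pKa1 + pKa2) / 2
pI = (2.33 + 9.61) / 2
pI = 5.97

5.97


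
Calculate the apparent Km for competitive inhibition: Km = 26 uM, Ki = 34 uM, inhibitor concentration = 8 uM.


Km_app = Km * (1 + [I]/Ki)
Km_app = 26 * (1 + 8/34)
Km_app = 32.1176 uM

32.1176 uM


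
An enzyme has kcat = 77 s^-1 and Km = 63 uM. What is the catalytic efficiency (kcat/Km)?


Catalytic efficiency = kcat / Km
= 77 / 63
= 1.2222 uM^-1*s^-1

1.2222 uM^-1*s^-1


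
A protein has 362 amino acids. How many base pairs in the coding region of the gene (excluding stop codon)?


Each amino acid = 1 codon = 3 bp
bp = 362 * 3 = 1086 bp

1086 bp


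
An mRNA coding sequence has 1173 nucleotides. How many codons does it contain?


codons = nucleotides / 3
codons = 1173 / 3 = 391

391


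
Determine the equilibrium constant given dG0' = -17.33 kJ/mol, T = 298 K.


Keq = exp(-dG0 * 1000 / (R * T))
Keq = exp(-(-17.33) * 1000 / (8.314 * 298))
Keq = 1090.8924

1090.8924


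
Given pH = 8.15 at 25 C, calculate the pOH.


pOH = 14 - pH
pOH = 14 - 8.15
pOH = 5.85

5.85


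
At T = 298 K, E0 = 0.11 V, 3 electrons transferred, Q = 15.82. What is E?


E = E0 - (RT/nF) * ln(Q)
E = 0.11 - (8.314 * 298 / (3 * 96485)) * ln(15.82)
E = 0.0864 V

0.0864 V


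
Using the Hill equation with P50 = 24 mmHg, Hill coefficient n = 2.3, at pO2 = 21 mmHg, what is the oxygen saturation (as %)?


Y = pO2^n / (P50^n + pO2^n)
Y = 21^2.3 / (24^2.3 + 21^2.3)
Y = 42.38%

42.38%


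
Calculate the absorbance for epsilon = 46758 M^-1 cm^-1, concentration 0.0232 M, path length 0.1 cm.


A = epsilon * c * l
A = 46758 * 0.0232 * 0.1
A = 108.4786

108.4786


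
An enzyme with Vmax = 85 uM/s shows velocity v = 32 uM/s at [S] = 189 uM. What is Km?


Km = [S] * (Vmax - v) / v
Km = 189 * (85 - 32) / 32
Km = 313.0312 uM

313.0312 uM


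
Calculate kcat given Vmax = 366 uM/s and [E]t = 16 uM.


kcat = Vmax / [E]t
kcat = 366 / 16
kcat = 22.875 s^-1

22.875 s^-1


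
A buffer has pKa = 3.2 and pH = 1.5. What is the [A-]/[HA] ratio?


[A-]/[HA] = 10^(pH - pKa)
= 10^(1.5 - 3.2)
= 0.02

0.02


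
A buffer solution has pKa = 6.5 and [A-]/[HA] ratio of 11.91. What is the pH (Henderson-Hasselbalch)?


pH = pKa + log10([A-]/[HA])
pH = 6.5 + log10(11.91)
pH = 7.5759

7.5759


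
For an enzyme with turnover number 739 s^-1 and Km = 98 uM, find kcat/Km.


Catalytic efficiency = kcat / Km
= 739 / 98
= 7.5408 uM^-1*s^-1

7.5408 uM^-1*s^-1


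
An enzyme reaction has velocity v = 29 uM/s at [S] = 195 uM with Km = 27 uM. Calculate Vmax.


Vmax = v * (Km + [S]) / [S]
Vmax = 29 * (27 + 195) / 195
Vmax = 33.0154 uM/s

33.0154 uM/s


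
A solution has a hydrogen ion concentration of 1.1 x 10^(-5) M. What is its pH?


pH = -log10([H+])
pH = -log10(1.1 x 10^(-5))
pH = 4.9586

4.9586


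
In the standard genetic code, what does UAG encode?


Standard genetic code lookup.
Codon UAG -> Stop

Stop


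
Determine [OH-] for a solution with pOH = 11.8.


[OH-] = 10^(-pOH)
[OH-] = 10^(-11.8)
[OH-] = 1.585e-12 M

1.585e-12 M


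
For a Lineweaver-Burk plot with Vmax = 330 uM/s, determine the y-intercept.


y-intercept = 1/Vmax
= 1/330
= 0.003 s/uM

0.003 s/uM


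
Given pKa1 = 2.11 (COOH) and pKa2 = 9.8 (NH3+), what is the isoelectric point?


pI = (pKa1 + pKa2) / 2
pI = (2.11 + 9.8) / 2
pI = 5.955

5.955


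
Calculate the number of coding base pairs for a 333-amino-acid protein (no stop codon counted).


Each amino acid = 1 codon = 3 bp
bp = 333 * 3 = 999 bp

999 bp


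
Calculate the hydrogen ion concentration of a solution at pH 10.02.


[H+] = 10^(-pH)
[H+] = 10^(-10.02)
[H+] = 9.550e-11 M

9.550e-11 M


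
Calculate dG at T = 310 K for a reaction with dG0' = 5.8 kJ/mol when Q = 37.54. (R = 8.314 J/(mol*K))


dG = dG0' + RT * ln(Q) / 1000
dG = 5.8 + 8.314 * 310 * ln(37.54) / 1000
dG = 15.1439 kJ/mol

15.1439 kJ/mol


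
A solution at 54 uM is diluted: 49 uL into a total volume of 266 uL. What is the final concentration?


C2 = C1 * V1 / V2
C2 = 54 * 49 / 266
C2 = 9.9474 uM

9.9474 uM


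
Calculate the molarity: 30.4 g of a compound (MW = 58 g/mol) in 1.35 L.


C = (mass / MW) / volume
C = (30.4 / 58) / 1.35
C = 0.3883 M

0.3883 M


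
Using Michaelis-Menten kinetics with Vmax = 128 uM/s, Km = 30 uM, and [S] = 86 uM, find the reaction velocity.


v = Vmax * [S] / (Km + [S])
v = 128 * 86 / (30 + 86)
v = 94.8966 uM/s

94.8966 uM/s


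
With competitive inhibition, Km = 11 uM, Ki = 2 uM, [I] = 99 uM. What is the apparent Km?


Km_app = Km * (1 + [I]/Ki)
Km_app = 11 * (1 + 99/2)
Km_app = 555.5 uM

555.5 uM


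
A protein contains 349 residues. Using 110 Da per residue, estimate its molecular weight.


MW = n_residues * 110 Da
MW = 349 * 110
MW = 38390 Da

38390 Da


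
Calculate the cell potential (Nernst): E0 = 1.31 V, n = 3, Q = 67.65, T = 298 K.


E = E0 - (RT/nF) * ln(Q)
E = 1.31 - (8.314 * 298 / (3 * 96485)) * ln(67.65)
E = 1.2739 V

1.2739 V


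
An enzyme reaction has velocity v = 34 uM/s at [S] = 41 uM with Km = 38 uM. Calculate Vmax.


Vmax = v * (Km + [S]) / [S]
Vmax = 34 * (38 + 41) / 41
Vmax = 65.5122 uM/s

65.5122 uM/s


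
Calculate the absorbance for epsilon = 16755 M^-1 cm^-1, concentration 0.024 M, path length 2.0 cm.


A = epsilon * c * l
A = 16755 * 0.024 * 2.0
A = 804.24

804.24


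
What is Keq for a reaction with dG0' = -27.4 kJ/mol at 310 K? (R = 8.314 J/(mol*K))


Keq = exp(-dG0 * 1000 / (R * T))
Keq = exp(-(-27.4) * 1000 / (8.314 * 310))
Keq = 41403.2973

41403.2973


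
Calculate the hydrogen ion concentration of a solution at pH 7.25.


[H+] = 10^(-pH)
[H+] = 10^(-7.25)
[H+] = 5.623e-08 M

5.623e-08 M


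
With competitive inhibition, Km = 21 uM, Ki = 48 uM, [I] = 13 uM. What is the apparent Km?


Km_app = Km * (1 + [I]/Ki)
Km_app = 21 * (1 + 13/48)
Km_app = 26.6875 uM

26.6875 uM


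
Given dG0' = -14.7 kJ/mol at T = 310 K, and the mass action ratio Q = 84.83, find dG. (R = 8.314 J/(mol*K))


dG = dG0' + RT * ln(Q) / 1000
dG = -14.7 + 8.314 * 310 * ln(84.83) / 1000
dG = -3.2549 kJ/mol

-3.2549 kJ/mol


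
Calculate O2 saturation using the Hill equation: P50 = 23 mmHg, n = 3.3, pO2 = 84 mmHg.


Y = pO2^n / (P50^n + pO2^n)
Y = 84^3.3 / (23^3.3 + 84^3.3)
Y = 98.63%

98.63%


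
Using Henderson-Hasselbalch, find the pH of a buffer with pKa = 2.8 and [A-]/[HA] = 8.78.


pH = pKa + log10([A-]/[HA])
pH = 2.8 + log10(8.78)
pH = 3.7435

3.7435


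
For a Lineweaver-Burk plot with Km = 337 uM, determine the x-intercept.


x-intercept = -1/Km
= -1/337
= -0.003 1/uM

-0.003 1/uM


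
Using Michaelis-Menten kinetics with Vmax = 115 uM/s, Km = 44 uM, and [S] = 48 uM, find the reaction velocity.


v = Vmax * [S] / (Km + [S])
v = 115 * 48 / (44 + 48)
v = 60.0 uM/s

60.0 uM/s


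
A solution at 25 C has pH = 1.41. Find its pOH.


pOH = 14 - pH
pOH = 14 - 1.41
pOH = 12.59

12.59


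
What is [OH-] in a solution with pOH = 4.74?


[OH-] = 10^(-pOH)
[OH-] = 10^(-4.74)
[OH-] = 1.820e-05 M

1.820e-05 M


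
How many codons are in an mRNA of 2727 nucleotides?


codons = nucleotides / 3
codons = 2727 / 3 = 909

909


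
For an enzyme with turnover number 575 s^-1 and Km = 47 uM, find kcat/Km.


Catalytic efficiency = kcat / Km
= 575 / 47
= 12.234 uM^-1*s^-1

12.234 uM^-1*s^-1


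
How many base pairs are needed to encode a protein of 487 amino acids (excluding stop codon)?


Each amino acid = 1 codon = 3 bp
bp = 487 * 3 = 1461 bp

1461 bp


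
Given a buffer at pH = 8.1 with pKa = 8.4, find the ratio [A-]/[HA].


[A-]/[HA] = 10^(pH - pKa)
= 10^(8.1 - 8.4)
= 0.5012

0.5012


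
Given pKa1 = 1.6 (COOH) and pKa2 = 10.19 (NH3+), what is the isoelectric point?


pI = (pKa1 + pKa2) / 2
pI = (1.6 + 10.19) / 2
pI = 5.895

5.895


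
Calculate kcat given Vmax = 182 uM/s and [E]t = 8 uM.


kcat = Vmax / [E]t
kcat = 182 / 8
kcat = 22.75 s^-1

22.75 s^-1


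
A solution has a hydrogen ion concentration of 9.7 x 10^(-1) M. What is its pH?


pH = -log10([H+])
pH = -log10(9.7 x 10^(-1))
pH = 0.0132

0.0132


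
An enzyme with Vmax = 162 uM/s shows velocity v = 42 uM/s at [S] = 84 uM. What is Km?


Km = [S] * (Vmax - v) / v
Km = 84 * (162 - 42) / 42
Km = 240.0 uM

240.0 uM


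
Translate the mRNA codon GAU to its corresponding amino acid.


Standard genetic code lookup.
Codon GAU -> Asp

Asp


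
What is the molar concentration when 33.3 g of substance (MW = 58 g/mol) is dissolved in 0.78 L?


C = (mass / MW) / volume
C = (33.3 / 58) / 0.78
C = 0.7361 M

0.7361 M


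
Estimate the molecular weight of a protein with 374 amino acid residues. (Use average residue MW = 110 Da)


MW = n_residues * 110 Da
MW = 374 * 110
MW = 41140 Da

41140 Da


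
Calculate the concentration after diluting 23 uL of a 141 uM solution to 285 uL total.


C2 = C1 * V1 / V2
C2 = 141 * 23 / 285
C2 = 11.3789 uM

11.3789 uM


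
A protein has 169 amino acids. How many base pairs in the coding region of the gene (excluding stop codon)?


Each amino acid = 1 codon = 3 bp
bp = 169 * 3 = 507 bp

507 bp


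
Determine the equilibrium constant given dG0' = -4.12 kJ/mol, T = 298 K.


Keq = exp(-dG0 * 1000 / (R * T))
Keq = exp(-(-4.12) * 1000 / (8.314 * 298))
Keq = 5.2747

5.2747


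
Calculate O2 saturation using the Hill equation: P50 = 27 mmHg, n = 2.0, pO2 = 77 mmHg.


Y = pO2^n / (P50^n + pO2^n)
Y = 77^2.0 / (27^2.0 + 77^2.0)
Y = 89.05%

89.05%


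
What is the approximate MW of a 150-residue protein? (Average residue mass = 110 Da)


MW = n_residues * 110 Da
MW = 150 * 110
MW = 16500 Da

16500 Da


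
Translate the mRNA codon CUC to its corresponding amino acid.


Standard genetic code lookup.
Codon CUC -> Leu

Leu


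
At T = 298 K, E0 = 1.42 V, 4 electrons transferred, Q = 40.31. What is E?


E = E0 - (RT/nF) * ln(Q)
E = 1.42 - (8.314 * 298 / (4 * 96485)) * ln(40.31)
E = 1.3963 V

1.3963 V


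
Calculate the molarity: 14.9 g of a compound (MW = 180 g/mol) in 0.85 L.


C = (mass / MW) / volume
C = (14.9 / 180) / 0.85
C = 0.0974 M

0.0974 M


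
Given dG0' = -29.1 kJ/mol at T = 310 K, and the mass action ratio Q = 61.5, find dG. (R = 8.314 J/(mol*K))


dG = dG0' + RT * ln(Q) / 1000
dG = -29.1 + 8.314 * 310 * ln(61.5) / 1000
dG = -18.4838 kJ/mol

-18.4838 kJ/mol


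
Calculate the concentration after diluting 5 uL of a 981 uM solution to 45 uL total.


C2 = C1 * V1 / V2
C2 = 981 * 5 / 45
C2 = 109.0 uM

109.0 uM


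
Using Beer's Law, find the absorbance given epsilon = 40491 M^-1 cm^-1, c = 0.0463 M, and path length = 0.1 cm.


A = epsilon * c * l
A = 40491 * 0.0463 * 0.1
A = 187.4733

187.4733


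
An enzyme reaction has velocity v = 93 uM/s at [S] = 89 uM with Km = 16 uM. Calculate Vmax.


Vmax = v * (Km + [S]) / [S]
Vmax = 93 * (16 + 89) / 89
Vmax = 109.7191 uM/s

109.7191 uM/s


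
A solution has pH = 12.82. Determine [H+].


[H+] = 10^(-pH)
[H+] = 10^(-12.82)
[H+] = 1.514e-13 M

1.514e-13 M


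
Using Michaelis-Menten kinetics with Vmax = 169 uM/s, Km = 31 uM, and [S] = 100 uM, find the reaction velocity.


v = Vmax * [S] / (Km + [S])
v = 169 * 100 / (31 + 100)
v = 129.0076 uM/s

129.0076 uM/s


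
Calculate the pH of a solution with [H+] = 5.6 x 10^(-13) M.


pH = -log10([H+])
pH = -log10(5.6 x 10^(-13))
pH = 12.2518

12.2518


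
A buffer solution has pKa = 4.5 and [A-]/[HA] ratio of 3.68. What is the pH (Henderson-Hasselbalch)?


pH = pKa + log10([A-]/[HA])
pH = 4.5 + log10(3.68)
pH = 5.0658

5.0658


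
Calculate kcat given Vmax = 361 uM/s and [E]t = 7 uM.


kcat = Vmax / [E]t
kcat = 361 / 7
kcat = 51.5714 s^-1

51.5714 s^-1


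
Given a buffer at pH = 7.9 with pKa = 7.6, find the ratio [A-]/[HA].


[A-]/[HA] = 10^(pH - pKa)
= 10^(7.9 - 7.6)
= 1.9953

1.9953


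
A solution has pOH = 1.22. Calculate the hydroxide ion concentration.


[OH-] = 10^(-pOH)
[OH-] = 10^(-1.22)
[OH-] = 0.0603 M

0.0603 M


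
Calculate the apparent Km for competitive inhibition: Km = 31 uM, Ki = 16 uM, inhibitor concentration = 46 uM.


Km_app = Km * (1 + [I]/Ki)
Km_app = 31 * (1 + 46/16)
Km_app = 120.125 uM

120.125 uM


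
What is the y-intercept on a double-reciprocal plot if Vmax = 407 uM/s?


y-intercept = 1/Vmax
= 1/407
= 0.0025 s/uM

0.0025 s/uM


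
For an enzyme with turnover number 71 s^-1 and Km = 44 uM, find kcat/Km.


Catalytic efficiency = kcat / Km
= 71 / 44
= 1.6136 uM^-1*s^-1

1.6136 uM^-1*s^-1


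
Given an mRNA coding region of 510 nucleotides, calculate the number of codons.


codons = nucleotides / 3
codons = 510 / 3 = 170

170


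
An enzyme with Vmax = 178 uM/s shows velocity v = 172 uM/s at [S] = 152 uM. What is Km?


Km = [S] * (Vmax - v) / v
Km = 152 * (178 - 172) / 172
Km = 5.3023 uM

5.3023 uM


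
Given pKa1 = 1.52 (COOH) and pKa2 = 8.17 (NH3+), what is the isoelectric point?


pI = (pKa1 + pKa2) / 2
pI = (1.52 + 8.17) / 2
pI = 4.845

4.845


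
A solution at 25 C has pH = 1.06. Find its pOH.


pOH = 14 - pH
pOH = 14 - 1.06
pOH = 12.94

12.94


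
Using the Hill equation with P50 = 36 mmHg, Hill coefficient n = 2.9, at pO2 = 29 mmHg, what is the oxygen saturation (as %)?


Y = pO2^n / (P50^n + pO2^n)
Y = 29^2.9 / (36^2.9 + 29^2.9)
Y = 34.82%

34.82%


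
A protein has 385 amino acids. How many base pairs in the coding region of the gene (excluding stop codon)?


Each amino acid = 1 codon = 3 bp
bp = 385 * 3 = 1155 bp

1155 bp


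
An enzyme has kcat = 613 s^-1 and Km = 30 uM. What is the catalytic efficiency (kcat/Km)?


Catalytic efficiency = kcat / Km
= 613 / 30
= 20.4333 uM^-1*s^-1

20.4333 uM^-1*s^-1


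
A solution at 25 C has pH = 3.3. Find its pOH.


pOH = 14 - pH
pOH = 14 - 3.3
pOH = 10.7

10.7


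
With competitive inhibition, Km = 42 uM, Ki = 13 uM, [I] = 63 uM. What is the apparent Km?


Km_app = Km * (1 + [I]/Ki)
Km_app = 42 * (1 + 63/13)
Km_app = 245.5385 uM

245.5385 uM


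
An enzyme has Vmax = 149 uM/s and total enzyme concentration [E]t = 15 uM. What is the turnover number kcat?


kcat = Vmax / [E]t
kcat = 149 / 15
kcat = 9.9333 s^-1

9.9333 s^-1


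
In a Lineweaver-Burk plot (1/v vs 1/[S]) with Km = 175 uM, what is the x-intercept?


x-intercept = -1/Km
= -1/175
= -0.0057 1/uM

-0.0057 1/uM


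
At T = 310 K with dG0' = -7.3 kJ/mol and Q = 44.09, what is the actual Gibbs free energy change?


dG = dG0' + RT * ln(Q) / 1000
dG = -7.3 + 8.314 * 310 * ln(44.09) / 1000
dG = 2.4584 kJ/mol

2.4584 kJ/mol


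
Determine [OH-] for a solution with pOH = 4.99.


[OH-] = 10^(-pOH)
[OH-] = 10^(-4.99)
[OH-] = 1.023e-05 M

1.023e-05 M


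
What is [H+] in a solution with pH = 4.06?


[H+] = 10^(-pH)
[H+] = 10^(-4.06)
[H+] = 8.710e-05 M

8.710e-05 M


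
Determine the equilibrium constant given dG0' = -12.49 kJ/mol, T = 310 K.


Keq = exp(-dG0 * 1000 / (R * T))
Keq = exp(-(-12.49) * 1000 / (8.314 * 310))
Keq = 127.2408

127.2408


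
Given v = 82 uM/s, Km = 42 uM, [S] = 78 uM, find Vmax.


Vmax = v * (Km + [S]) / [S]
Vmax = 82 * (42 + 78) / 78
Vmax = 126.1538 uM/s

126.1538 uM/s


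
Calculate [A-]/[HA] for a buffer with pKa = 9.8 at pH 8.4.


[A-]/[HA] = 10^(pH - pKa)
= 10^(8.4 - 9.8)
= 0.0398

0.0398


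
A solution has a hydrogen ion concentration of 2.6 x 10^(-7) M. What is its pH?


pH = -log10([H+])
pH = -log10(2.6 x 10^(-7))
pH = 6.585

6.585


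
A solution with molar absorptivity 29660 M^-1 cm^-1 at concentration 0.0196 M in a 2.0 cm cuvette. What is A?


A = epsilon * c * l
A = 29660 * 0.0196 * 2.0
A = 1162.672

1162.672
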